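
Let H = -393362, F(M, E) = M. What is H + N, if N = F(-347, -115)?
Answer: -393709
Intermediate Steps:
N = -347
H + N = -393362 - 347 = -393709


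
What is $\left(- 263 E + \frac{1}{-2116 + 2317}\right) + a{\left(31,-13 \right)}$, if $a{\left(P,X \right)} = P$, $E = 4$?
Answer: $- \frac{205220}{201} \approx -1021.0$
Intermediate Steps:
$\left(- 263 E + \frac{1}{-2116 + 2317}\right) + a{\left(31,-13 \right)} = \left(\left(-263\right) 4 + \frac{1}{-2116 + 2317}\right) + 31 = \left(-1052 + \frac{1}{201}\right) + 31 = - \frac{211451}{201} + 31 = - \frac{205220}{201}$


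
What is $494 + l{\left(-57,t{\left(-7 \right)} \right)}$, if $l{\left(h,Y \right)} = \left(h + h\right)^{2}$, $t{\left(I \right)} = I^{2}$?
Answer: $13490$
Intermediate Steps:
$l{\left(h,Y \right)} = 4 h^{2}$ ($l{\left(h,Y \right)} = \left(2 h\right)^{2} = 4 h^{2}$)
$494 + l{\left(-57,t{\left(-7 \right)} \right)} = 494 + 4 \left(-57\right)^{2} = 494 + 4 \cdot 3249 = 494 + 12996 = 13490$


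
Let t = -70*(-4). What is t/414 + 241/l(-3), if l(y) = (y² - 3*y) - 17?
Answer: 50027/207 ≈ 241.68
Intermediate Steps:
t = 280
l(y) = -17 + y² - 3*y
t/414 + 241/l(-3) = 280/414 + 241/(-17 + (-3)² - 3*(-3)) = 280*(1/414) + 241/(-17 + 9 + 9) = 140/207 + 241/1 = 140/207 + 241*1 = 140/207 + 241 = 50027/207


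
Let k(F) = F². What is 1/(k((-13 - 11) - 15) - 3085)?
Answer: -1/1564 ≈ -0.00063939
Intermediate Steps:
1/(k((-13 - 11) - 15) - 3085) = 1/(((-13 - 11) - 15)² - 3085) = 1/((-24 - 15)² - 3085) = 1/((-39)² - 3085) = 1/(1521 - 3085) = 1/(-1564) = -1/1564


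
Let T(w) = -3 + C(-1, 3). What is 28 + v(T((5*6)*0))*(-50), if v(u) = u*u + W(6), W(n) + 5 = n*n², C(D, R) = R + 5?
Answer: -11772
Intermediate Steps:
C(D, R) = 5 + R
T(w) = 5 (T(w) = -3 + (5 + 3) = -3 + 8 = 5)
W(n) = -5 + n³ (W(n) = -5 + n*n² = -5 + n³)
v(u) = 211 + u² (v(u) = u*u + (-5 + 6³) = u² + (-5 + 216) = u² + 211 = 211 + u²)
28 + v(T((5*6)*0))*(-50) = 28 + (211 + 5²)*(-50) = 28 + (211 + 25)*(-50) = 28 + 236*(-50) = 28 - 11800 = -11772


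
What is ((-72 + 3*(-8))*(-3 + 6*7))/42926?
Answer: -144/1651 ≈ -0.087220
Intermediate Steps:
((-72 + 3*(-8))*(-3 + 6*7))/42926 = ((-72 - 24)*(-3 + 42))*(1/42926) = -96*39*(1/42926) = -3744*1/42926 = -144/1651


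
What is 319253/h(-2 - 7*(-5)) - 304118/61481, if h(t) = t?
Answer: 1783450709/184443 ≈ 9669.4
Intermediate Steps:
319253/h(-2 - 7*(-5)) - 304118/61481 = 319253/(-2 - 7*(-5)) - 304118/61481 = 319253/(-2 + 35) - 304118*1/61481 = 319253/33 - 304118/61481 = 319253*(1/33) - 304118/61481 = 29023/3 - 304118/61481 = 1783450709/184443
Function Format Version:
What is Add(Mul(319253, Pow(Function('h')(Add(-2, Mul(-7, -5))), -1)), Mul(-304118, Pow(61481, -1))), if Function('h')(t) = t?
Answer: Rational(1783450709, 184443) ≈ 9669.4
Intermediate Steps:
Add(Mul(319253, Pow(Function('h')(Add(-2, Mul(-7, -5))), -1)), Mul(-304118, Pow(61481, -1))) = Add(Mul(319253, Pow(Add(-2, Mul(-7, -5)), -1)), Mul(-304118, Pow(61481, -1))) = Add(Mul(319253, Pow(Add(-2, 35), -1)), Mul(-304118, Rational(1, 61481))) = Add(Mul(319253, Pow(33, -1)), Rational(-304118, 61481)) = Add(Mul(319253, Rational(1, 33)), Rational(-304118, 61481)) = Add(Rational(29023, 3), Rational(-304118, 61481)) = Rational(1783450709, 184443)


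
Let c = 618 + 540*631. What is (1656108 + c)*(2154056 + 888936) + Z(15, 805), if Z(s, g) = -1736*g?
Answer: 6078271660792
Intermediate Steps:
c = 341358 (c = 618 + 340740 = 341358)
(1656108 + c)*(2154056 + 888936) + Z(15, 805) = (1656108 + 341358)*(2154056 + 888936) - 1736*805 = 1997466*3042992 - 1397480 = 6078273058272 - 1397480 = 6078271660792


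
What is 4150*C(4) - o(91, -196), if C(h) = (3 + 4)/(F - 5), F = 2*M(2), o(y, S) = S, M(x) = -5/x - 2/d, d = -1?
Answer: -13937/3 ≈ -4645.7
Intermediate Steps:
M(x) = 2 - 5/x (M(x) = -5/x - 2/(-1) = -5/x - 2*(-1) = -5/x + 2 = 2 - 5/x)
F = -1 (F = 2*(2 - 5/2) = 2*(-1/2) = -1)
C(h) = -7/6 (C(h) = (3 + 4)/(-1 - 5) = 7/(-6) = 7*(-1/6) = -7/6)
4150*C(4) - o(91, -196) = 4150*(-7/6) - 1*(-196) = -14525/3 + 196 = -13937/3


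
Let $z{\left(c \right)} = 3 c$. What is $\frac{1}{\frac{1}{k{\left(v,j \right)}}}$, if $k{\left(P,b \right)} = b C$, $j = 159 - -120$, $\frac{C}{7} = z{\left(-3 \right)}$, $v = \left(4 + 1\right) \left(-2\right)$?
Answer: $-17577$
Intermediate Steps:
$v = -10$ ($v = 5 \left(-2\right) = -10$)
$C = -63$ ($C = 7 \cdot 3 \left(-3\right) = 7 \left(-9\right) = -63$)
$j = 279$ ($j = 159 + 120 = 279$)
$k{\left(P,b \right)} = - 63 b$ ($k{\left(P,b \right)} = b \left(-63\right) = - 63 b$)
$\frac{1}{\frac{1}{k{\left(v,j \right)}}} = \frac{1}{\frac{1}{\left(-63\right) 279}} = \frac{1}{\frac{1}{-17577}} = \frac{1}{- \frac{1}{17577}} = -17577$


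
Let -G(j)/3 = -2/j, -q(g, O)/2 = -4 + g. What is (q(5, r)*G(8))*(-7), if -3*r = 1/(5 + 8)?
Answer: 21/2 ≈ 10.500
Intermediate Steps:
r = -1/39 (r = -1/(3*(5 + 8)) = -⅓/13 = -⅓*1/13 = -1/39 ≈ -0.025641)
q(g, O) = 8 - 2*g (q(g, O) = -2*(-4 + g) = 8 - 2*g)
G(j) = 6/j (G(j) = -(-6)/j = 6/j)
(q(5, r)*G(8))*(-7) = ((8 - 2*5)*(6/8))*(-7) = ((8 - 10)*(6*(⅛)))*(-7) = -2*¾*(-7) = -3/2*(-7) = 21/2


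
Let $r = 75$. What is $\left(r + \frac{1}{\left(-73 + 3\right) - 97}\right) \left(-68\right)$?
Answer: $- \frac{851632}{167} \approx -5099.6$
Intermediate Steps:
$\left(r + \frac{1}{\left(-73 + 3\right) - 97}\right) \left(-68\right) = \left(75 + \frac{1}{\left(-73 + 3\right) - 97}\right) \left(-68\right) = \left(75 + \frac{1}{-70 - 97}\right) \left(-68\right) = \left(75 + \frac{1}{-167}\right) \left(-68\right) = \left(75 - \frac{1}{167}\right) \left(-68\right) = \frac{12524}{167} \left(-68\right) = - \frac{851632}{167}$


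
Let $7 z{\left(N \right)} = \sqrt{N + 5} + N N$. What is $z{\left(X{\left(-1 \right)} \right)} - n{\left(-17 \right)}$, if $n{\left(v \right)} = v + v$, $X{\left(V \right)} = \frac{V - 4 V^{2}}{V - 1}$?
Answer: $\frac{977}{28} + \frac{\sqrt{30}}{14} \approx 35.284$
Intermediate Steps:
$X{\left(V \right)} = \frac{V - 4 V^{2}}{-1 + V}$
$n{\left(v \right)} = 2 v$
$z{\left(N \right)} = \frac{N^{2}}{7} + \frac{\sqrt{5 + N}}{7}$ ($z{\left(N \right)} = \frac{\sqrt{N + 5} + N N}{7} = \frac{\sqrt{5 + N} + N^{2}}{7} = \frac{N^{2} + \sqrt{5 + N}}{7} = \frac{N^{2}}{7} + \frac{\sqrt{5 + N}}{7}$)
$z{\left(X{\left(-1 \right)} \right)} - n{\left(-17 \right)} = \left(\frac{\left(- \frac{1 - -4}{-1 - 1}\right)^{2}}{7} + \frac{\sqrt{5 - \frac{1 - -4}{-1 - 1}}}{7}\right) - 2 \left(-17\right) = \left(\frac{\left(- \frac{1 + 4}{-2}\right)^{2}}{7} + \frac{\sqrt{5 - \frac{1 + 4}{-2}}}{7}\right) - -34 = \left(\frac{\left(\left(-1\right) \left(- \frac{1}{2}\right) 5\right)^{2}}{7} + \frac{\sqrt{5 - \left(- \frac{1}{2}\right) 5}}{7}\right) + 34 = \left(\frac{\left(\frac{5}{2}\right)^{2}}{7} + \frac{\sqrt{5 + \frac{5}{2}}}{7}\right) + 34 = \left(\frac{1}{7} \cdot \frac{25}{4} + \frac{\sqrt{\frac{15}{2}}}{7}\right) + 34 = \left(\frac{25}{28} + \frac{\frac{1}{2} \sqrt{30}}{7}\right) + 34 = \left(\frac{25}{28} + \frac{\sqrt{30}}{14}\right) + 34 = \frac{977}{28} + \frac{\sqrt{30}}{14}$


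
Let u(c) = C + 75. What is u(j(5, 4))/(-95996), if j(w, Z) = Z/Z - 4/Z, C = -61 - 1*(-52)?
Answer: -33/47998 ≈ -0.00068753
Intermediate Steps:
C = -9 (C = -61 + 52 = -9)
j(w, Z) = 1 - 4/Z
u(c) = 66 (u(c) = -9 + 75 = 66)
u(j(5, 4))/(-95996) = 66/(-95996) = 66*(-1/95996) = -33/47998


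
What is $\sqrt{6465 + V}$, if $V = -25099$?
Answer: $11 i \sqrt{154} \approx 136.51 i$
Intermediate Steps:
$\sqrt{6465 + V} = \sqrt{6465 - 25099} = \sqrt{-18634} = 11 i \sqrt{154}$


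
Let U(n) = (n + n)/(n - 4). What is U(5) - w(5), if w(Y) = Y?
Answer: 5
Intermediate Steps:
U(n) = 2*n/(-4 + n) (U(n) = (2*n)/(-4 + n) = 2*n/(-4 + n))
U(5) - w(5) = 2*5/(-4 + 5) - 1*5 = 2*5/1 - 5 = 2*5*1 - 5 = 10 - 5 = 5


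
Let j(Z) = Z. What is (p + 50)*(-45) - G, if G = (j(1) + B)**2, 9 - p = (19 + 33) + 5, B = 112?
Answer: -12859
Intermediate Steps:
p = -48 (p = 9 - ((19 + 33) + 5) = 9 - (52 + 5) = 9 - 1*57 = 9 - 57 = -48)
G = 12769 (G = (1 + 112)**2 = 113**2 = 12769)
(p + 50)*(-45) - G = (-48 + 50)*(-45) - 1*12769 = 2*(-45) - 12769 = -90 - 12769 = -12859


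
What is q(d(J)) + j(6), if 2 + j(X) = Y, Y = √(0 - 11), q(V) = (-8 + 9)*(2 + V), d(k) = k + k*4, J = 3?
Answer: 15 + I*√11 ≈ 15.0 + 3.3166*I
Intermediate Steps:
d(k) = 5*k (d(k) = k + 4*k = 5*k)
q(V) = 2 + V (q(V) = 1*(2 + V) = 2 + V)
Y = I*√11 (Y = √(-11) = I*√11 ≈ 3.3166*I)
j(X) = -2 + I*√11
q(d(J)) + j(6) = (2 + 5*3) + (-2 + I*√11) = (2 + 15) + (-2 + I*√11) = 17 + (-2 + I*√11) = 15 + I*√11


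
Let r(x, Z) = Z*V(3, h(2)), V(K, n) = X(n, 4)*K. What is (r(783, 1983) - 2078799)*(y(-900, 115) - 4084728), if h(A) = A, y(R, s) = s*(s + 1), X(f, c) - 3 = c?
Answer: 8294052492528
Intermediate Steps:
X(f, c) = 3 + c
y(R, s) = s*(1 + s)
V(K, n) = 7*K (V(K, n) = (3 + 4)*K = 7*K)
r(x, Z) = 21*Z (r(x, Z) = Z*(7*3) = Z*21 = 21*Z)
(r(783, 1983) - 2078799)*(y(-900, 115) - 4084728) = (21*1983 - 2078799)*(115*(1 + 115) - 4084728) = (41643 - 2078799)*(115*116 - 4084728) = -2037156*(13340 - 4084728) = -2037156*(-4071388) = 8294052492528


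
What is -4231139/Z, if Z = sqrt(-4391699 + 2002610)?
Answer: 4231139*I*sqrt(2389089)/2389089 ≈ 2737.4*I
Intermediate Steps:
Z = I*sqrt(2389089) (Z = sqrt(-2389089) = I*sqrt(2389089) ≈ 1545.7*I)
-4231139/Z = -4231139*(-I*sqrt(2389089)/2389089) = -(-4231139)*I*sqrt(2389089)/2389089 = 4231139*I*sqrt(2389089)/2389089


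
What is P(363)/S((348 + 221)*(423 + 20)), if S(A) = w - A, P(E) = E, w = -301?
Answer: -363/252368 ≈ -0.0014384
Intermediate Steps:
S(A) = -301 - A
P(363)/S((348 + 221)*(423 + 20)) = 363/(-301 - (348 + 221)*(423 + 20)) = 363/(-301 - 569*443) = 363/(-301 - 1*252067) = 363/(-301 - 252067) = 363/(-252368) = 363*(-1/252368) = -363/252368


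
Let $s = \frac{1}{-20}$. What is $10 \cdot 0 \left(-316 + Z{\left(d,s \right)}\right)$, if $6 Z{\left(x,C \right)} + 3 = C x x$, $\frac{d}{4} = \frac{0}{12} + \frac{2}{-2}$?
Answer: $0$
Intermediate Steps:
$s = - \frac{1}{20} \approx -0.05$
$d = -4$ ($d = 4 \left(\frac{0}{12} + \frac{2}{-2}\right) = 4 \left(0 \cdot \frac{1}{12} + 2 \left(- \frac{1}{2}\right)\right) = 4 \left(0 - 1\right) = 4 \left(-1\right) = -4$)
$Z{\left(x,C \right)} = - \frac{1}{2} + \frac{C x^{2}}{6}$ ($Z{\left(x,C \right)} = - \frac{1}{2} + \frac{C x x}{6} = - \frac{1}{2} + \frac{C x^{2}}{6}$)
$10 \cdot 0 \left(-316 + Z{\left(d,s \right)}\right) = 10 \cdot 0 \left(-316 - \left(\frac{1}{2} + \frac{\left(-4\right)^{2}}{120}\right)\right) = 0 \left(-316 - \left(\frac{1}{2} + \frac{1}{120} \cdot 16\right)\right) = 0 \left(-316 - \frac{19}{30}\right) = 0 \left(- \frac{9499}{30}\right) = 0$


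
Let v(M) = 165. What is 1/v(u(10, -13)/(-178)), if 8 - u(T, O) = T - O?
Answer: 1/165 ≈ 0.0060606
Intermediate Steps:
u(T, O) = 8 + O - T (u(T, O) = 8 - (T - O) = 8 + (O - T) = 8 + O - T)
1/v(u(10, -13)/(-178)) = 1/165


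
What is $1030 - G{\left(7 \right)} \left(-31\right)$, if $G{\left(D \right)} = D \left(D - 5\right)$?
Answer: $1464$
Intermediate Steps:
$G{\left(D \right)} = D \left(-5 + D\right)$
$1030 - G{\left(7 \right)} \left(-31\right) = 1030 - 7 \left(-5 + 7\right) \left(-31\right) = 1030 - 7 \cdot 2 \left(-31\right) = 1030 - 14 \left(-31\right) = 1030 - -434 = 1030 + 434 = 1464$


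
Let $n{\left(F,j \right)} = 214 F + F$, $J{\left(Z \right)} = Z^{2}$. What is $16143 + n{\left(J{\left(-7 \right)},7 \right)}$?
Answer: $26678$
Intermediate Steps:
$n{\left(F,j \right)} = 215 F$
$16143 + n{\left(J{\left(-7 \right)},7 \right)} = 16143 + 215 \left(-7\right)^{2} = 16143 + 215 \cdot 49 = 16143 + 10535 = 26678$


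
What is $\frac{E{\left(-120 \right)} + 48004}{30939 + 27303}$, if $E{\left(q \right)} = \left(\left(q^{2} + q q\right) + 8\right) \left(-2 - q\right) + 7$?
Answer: $\frac{3447355}{58242} \approx 59.19$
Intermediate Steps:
$E{\left(q \right)} = 7 + \left(-2 - q\right) \left(8 + 2 q^{2}\right)$ ($E{\left(q \right)} = \left(\left(q^{2} + q^{2}\right) + 8\right) \left(-2 - q\right) + 7 = \left(2 q^{2} + 8\right) \left(-2 - q\right) + 7 = \left(8 + 2 q^{2}\right) \left(-2 - q\right) + 7 = \left(-2 - q\right) \left(8 + 2 q^{2}\right) + 7 = 7 + \left(-2 - q\right) \left(8 + 2 q^{2}\right)$)
$\frac{E{\left(-120 \right)} + 48004}{30939 + 27303} = \frac{\left(-9 - -960 - 4 \left(-120\right)^{2} - 2 \left(-120\right)^{3}\right) + 48004}{30939 + 27303} = \frac{\left(-9 + 960 - 57600 - -3456000\right) + 48004}{58242} = \left(\left(-9 + 960 - 57600 + 3456000\right) + 48004\right) \frac{1}{58242} = \left(3399351 + 48004\right) \frac{1}{58242} = 3447355 \cdot \frac{1}{58242} = \frac{3447355}{58242}$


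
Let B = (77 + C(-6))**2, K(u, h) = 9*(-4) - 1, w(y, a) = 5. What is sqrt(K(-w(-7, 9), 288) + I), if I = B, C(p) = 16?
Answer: 2*sqrt(2153) ≈ 92.801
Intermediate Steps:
K(u, h) = -37 (K(u, h) = -36 - 1 = -37)
B = 8649 (B = (77 + 16)**2 = 93**2 = 8649)
I = 8649
sqrt(K(-w(-7, 9), 288) + I) = sqrt(-37 + 8649) = sqrt(8612) = 2*sqrt(2153)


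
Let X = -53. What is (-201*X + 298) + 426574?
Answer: 437525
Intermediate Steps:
(-201*X + 298) + 426574 = (-201*(-53) + 298) + 426574 = (10653 + 298) + 426574 = 10951 + 426574 = 437525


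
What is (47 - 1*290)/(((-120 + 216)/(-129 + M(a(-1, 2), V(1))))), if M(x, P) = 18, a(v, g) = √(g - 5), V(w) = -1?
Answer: 8991/32 ≈ 280.97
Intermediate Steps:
a(v, g) = √(-5 + g)
(47 - 1*290)/(((-120 + 216)/(-129 + M(a(-1, 2), V(1))))) = (47 - 1*290)/(((-120 + 216)/(-129 + 18))) = (47 - 290)/((96/(-111))) = -243/(96*(-1/111)) = -243/(-32/37) = -243*(-37/32) = 8991/32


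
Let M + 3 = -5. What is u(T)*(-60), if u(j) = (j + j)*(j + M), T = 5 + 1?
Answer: 1440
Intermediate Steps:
M = -8 (M = -3 - 5 = -8)
T = 6
u(j) = 2*j*(-8 + j) (u(j) = (j + j)*(j - 8) = (2*j)*(-8 + j) = 2*j*(-8 + j))
u(T)*(-60) = (2*6*(-8 + 6))*(-60) = (2*6*(-2))*(-60) = -24*(-60) = 1440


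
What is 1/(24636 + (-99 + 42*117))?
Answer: 1/29451 ≈ 3.3955e-5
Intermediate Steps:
1/(24636 + (-99 + 42*117)) = 1/(24636 + (-99 + 4914)) = 1/(24636 + 4815) = 1/29451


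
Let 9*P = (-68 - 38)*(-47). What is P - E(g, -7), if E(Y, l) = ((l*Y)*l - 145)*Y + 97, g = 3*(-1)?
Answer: -3775/9 ≈ -419.44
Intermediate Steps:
g = -3
P = 4982/9 (P = ((-68 - 38)*(-47))/9 = (-106*(-47))/9 = (1/9)*4982 = 4982/9 ≈ 553.56)
E(Y, l) = 97 + Y*(-145 + Y*l**2) (E(Y, l) = ((Y*l)*l - 145)*Y + 97 = (Y*l**2 - 145)*Y + 97 = (-145 + Y*l**2)*Y + 97 = Y*(-145 + Y*l**2) + 97 = 97 + Y*(-145 + Y*l**2))
P - E(g, -7) = 4982/9 - (97 - 145*(-3) + (-3)**2*(-7)**2) = 4982/9 - (97 + 435 + 9*49) = 4982/9 - (97 + 435 + 441) = 4982/9 - 1*973 = 4982/9 - 973 = -3775/9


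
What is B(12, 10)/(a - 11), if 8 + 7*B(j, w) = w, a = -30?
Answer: -2/287 ≈ -0.0069686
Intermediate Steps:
B(j, w) = -8/7 + w/7
B(12, 10)/(a - 11) = (-8/7 + (⅐)*10)/(-30 - 11) = (-8/7 + 10/7)/(-41) = -1/41*2/7 = -2/287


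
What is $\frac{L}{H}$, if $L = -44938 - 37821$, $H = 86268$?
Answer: $- \frac{82759}{86268} \approx -0.95932$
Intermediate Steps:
$L = -82759$ ($L = -44938 - 37821 = -82759$)
$\frac{L}{H} = - \frac{82759}{86268}$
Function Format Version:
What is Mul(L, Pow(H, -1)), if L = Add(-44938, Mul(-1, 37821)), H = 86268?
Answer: Rational(-82759, 86268) ≈ -0.95932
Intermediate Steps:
L = -82759 (L = Add(-44938, -37821) = -82759)
Mul(L, Pow(H, -1)) = Mul(-82759, Pow(86268, -1)) = Mul(-82759, Rational(1, 86268)) = Rational(-82759, 86268)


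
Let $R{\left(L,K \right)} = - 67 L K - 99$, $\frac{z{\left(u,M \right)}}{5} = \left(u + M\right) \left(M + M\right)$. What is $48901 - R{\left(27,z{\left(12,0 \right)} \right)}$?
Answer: $49000$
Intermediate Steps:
$z{\left(u,M \right)} = 10 M \left(M + u\right)$ ($z{\left(u,M \right)} = 5 \left(u + M\right) \left(M + M\right) = 5 \left(M + u\right) 2 M = 5 \cdot 2 M \left(M + u\right) = 10 M \left(M + u\right)$)
$R{\left(L,K \right)} = -99 - 67 K L$ ($R{\left(L,K \right)} = - 67 K L - 99 = -99 - 67 K L$)
$48901 - R{\left(27,z{\left(12,0 \right)} \right)} = 48901 - \left(-99 - 67 \cdot 10 \cdot 0 \left(0 + 12\right) 27\right) = 48901 - \left(-99 - 67 \cdot 10 \cdot 0 \cdot 12 \cdot 27\right) = 48901 - \left(-99 - 0 \cdot 27\right) = 48901 - \left(-99 + 0\right) = 48901 - -99 = 48901 + 99 = 49000$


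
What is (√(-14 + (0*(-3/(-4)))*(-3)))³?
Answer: -14*I*√14 ≈ -52.383*I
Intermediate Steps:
(√(-14 + (0*(-3/(-4)))*(-3)))³ = (√(-14 + (0*(-3*(-¼)))*(-3)))³ = (√(-14 + (0*(¾))*(-3)))³ = (√(-14 + 0*(-3)))³ = (√(-14 + 0))³ = (√(-14))³ = (I*√14)³ = -14*I*√14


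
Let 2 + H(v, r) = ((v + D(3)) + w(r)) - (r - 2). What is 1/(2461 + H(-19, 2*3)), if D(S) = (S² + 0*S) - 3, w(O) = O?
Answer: 1/2448 ≈ 0.00040850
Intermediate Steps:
D(S) = -3 + S² (D(S) = (S² + 0) - 3 = S² - 3 = -3 + S²)
H(v, r) = 6 + v (H(v, r) = -2 + (((v + (-3 + 3²)) + r) - (r - 2)) = -2 + (((v + (-3 + 9)) + r) - (-2 + r)) = -2 + (((v + 6) + r) + (2 - r)) = -2 + (((6 + v) + r) + (2 - r)) = -2 + ((6 + r + v) + (2 - r)) = -2 + (8 + v) = 6 + v)
1/(2461 + H(-19, 2*3)) = 1/(2461 + (6 - 19)) = 1/(2461 - 13) = 1/2448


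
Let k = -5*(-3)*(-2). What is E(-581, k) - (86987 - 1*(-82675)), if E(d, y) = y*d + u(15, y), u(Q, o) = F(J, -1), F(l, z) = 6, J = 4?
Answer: -152226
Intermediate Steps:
u(Q, o) = 6
k = -30 (k = 15*(-2) = -30)
E(d, y) = 6 + d*y (E(d, y) = y*d + 6 = d*y + 6 = 6 + d*y)
E(-581, k) - (86987 - 1*(-82675)) = (6 - 581*(-30)) - (86987 - 1*(-82675)) = (6 + 17430) - (86987 + 82675) = 17436 - 1*169662 = 17436 - 169662 = -152226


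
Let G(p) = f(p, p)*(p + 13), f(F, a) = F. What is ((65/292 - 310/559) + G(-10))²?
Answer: 24512648550625/26643379984 ≈ 920.03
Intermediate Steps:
G(p) = p*(13 + p) (G(p) = p*(p + 13) = p*(13 + p))
((65/292 - 310/559) + G(-10))² = ((65/292 - 310/559) - 10*(13 - 10))² = ((65*(1/292) - 310*1/559) - 10*3)² = ((65/292 - 310/559) - 30)² = (-54185/163228 - 30)² = (-4951025/163228)² = 24512648550625/26643379984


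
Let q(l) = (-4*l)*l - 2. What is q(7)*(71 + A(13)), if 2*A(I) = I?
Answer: -15345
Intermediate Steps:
A(I) = I/2
q(l) = -2 - 4*l**2 (q(l) = -4*l**2 - 2 = -2 - 4*l**2)
q(7)*(71 + A(13)) = (-2 - 4*7**2)*(71 + (1/2)*13) = (-2 - 4*49)*(71 + 13/2) = (-2 - 196)*(155/2) = -198*155/2 = -15345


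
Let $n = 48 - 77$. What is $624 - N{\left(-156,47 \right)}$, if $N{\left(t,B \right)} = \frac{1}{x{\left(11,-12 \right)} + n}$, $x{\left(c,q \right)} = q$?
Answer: $\frac{25585}{41} \approx 624.02$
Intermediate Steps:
$n = -29$
$N{\left(t,B \right)} = - \frac{1}{41}$ ($N{\left(t,B \right)} = \frac{1}{-12 - 29} = \frac{1}{-41} = - \frac{1}{41}$)
$624 - N{\left(-156,47 \right)} = 624 - - \frac{1}{41} = 624 + \frac{1}{41} = \frac{25585}{41}$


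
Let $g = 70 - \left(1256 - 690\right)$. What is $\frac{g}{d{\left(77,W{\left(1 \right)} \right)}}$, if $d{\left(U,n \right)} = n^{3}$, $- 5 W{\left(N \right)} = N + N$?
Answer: $7750$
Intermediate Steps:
$W{\left(N \right)} = - \frac{2 N}{5}$ ($W{\left(N \right)} = - \frac{N + N}{5} = - \frac{2 N}{5}$)
$g = -496$ ($g = 70 - \left(1256 - 690\right) = 70 - 566 = -496$)
$\frac{g}{d{\left(77,W{\left(1 \right)} \right)}} = - \frac{496}{\left(\left(- \frac{2}{5}\right) 1\right)^{3}} = - \frac{496}{\left(- \frac{2}{5}\right)^{3}} = - \frac{496}{- \frac{8}{125}} = \left(-496\right) \left(- \frac{125}{8}\right) = 7750$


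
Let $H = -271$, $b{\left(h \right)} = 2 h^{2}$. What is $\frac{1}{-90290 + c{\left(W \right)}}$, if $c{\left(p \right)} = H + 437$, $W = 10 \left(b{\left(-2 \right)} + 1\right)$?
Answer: $- \frac{1}{90124} \approx -1.1096 \cdot 10^{-5}$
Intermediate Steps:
$W = 90$ ($W = 10 \left(2 \left(-2\right)^{2} + 1\right) = 10 \left(2 \cdot 4 + 1\right) = 10 \left(8 + 1\right) = 10 \cdot 9 = 90$)
$c{\left(p \right)} = 166$ ($c{\left(p \right)} = -271 + 437 = 166$)
$\frac{1}{-90290 + c{\left(W \right)}} = \frac{1}{-90290 + 166} = \frac{1}{-90124} = - \frac{1}{90124}$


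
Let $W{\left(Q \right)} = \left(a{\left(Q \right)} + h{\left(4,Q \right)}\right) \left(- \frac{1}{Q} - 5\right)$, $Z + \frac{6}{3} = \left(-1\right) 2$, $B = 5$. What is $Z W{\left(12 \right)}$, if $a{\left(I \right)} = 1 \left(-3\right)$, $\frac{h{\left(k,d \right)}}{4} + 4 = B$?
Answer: $\frac{61}{3} \approx 20.333$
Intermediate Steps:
$h{\left(k,d \right)} = 4$ ($h{\left(k,d \right)} = -16 + 4 \cdot 5 = -16 + 20 = 4$)
$Z = -4$ ($Z = -2 - 2 = -4$)
$a{\left(I \right)} = -3$
$W{\left(Q \right)} = -5 - \frac{1}{Q}$ ($W{\left(Q \right)} = \left(-3 + 4\right) \left(- \frac{1}{Q} - 5\right) = 1 \left(-5 - \frac{1}{Q}\right) = -5 - \frac{1}{Q}$)
$Z W{\left(12 \right)} = - 4 \left(-5 - \frac{1}{12}\right) = \left(-4\right) \left(- \frac{61}{12}\right) = \frac{61}{3}$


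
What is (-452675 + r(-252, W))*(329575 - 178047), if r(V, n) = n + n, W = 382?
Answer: -68477170008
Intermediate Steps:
r(V, n) = 2*n
(-452675 + r(-252, W))*(329575 - 178047) = (-452675 + 2*382)*(329575 - 178047) = (-452675 + 764)*151528 = -451911*151528 = -68477170008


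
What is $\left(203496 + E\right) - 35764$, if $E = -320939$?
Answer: $-153207$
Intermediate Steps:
$\left(203496 + E\right) - 35764 = \left(203496 - 320939\right) - 35764 = -117443 - 35764 = -153207$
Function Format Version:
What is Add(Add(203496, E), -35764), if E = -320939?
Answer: -153207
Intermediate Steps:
Add(Add(203496, E), -35764) = Add(Add(203496, -320939), -35764) = Add(-117443, -35764) = -153207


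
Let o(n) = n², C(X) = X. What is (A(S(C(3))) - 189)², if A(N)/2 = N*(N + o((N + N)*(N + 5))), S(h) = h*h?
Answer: 1306551872025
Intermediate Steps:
S(h) = h²
A(N) = 2*N*(N + 4*N²*(5 + N)²) (A(N) = 2*(N*(N + ((N + N)*(N + 5))²)) = 2*(N*(N + ((2*N)*(5 + N))²)) = 2*(N*(N + (2*N*(5 + N))²)) = 2*(N*(N + 4*N²*(5 + N)²)) = 2*N*(N + 4*N²*(5 + N)²))
(A(S(C(3))) - 189)² = ((3²)²*(2 + 8*3²*(5 + 3²)²) - 189)² = (9²*(2 + 8*9*(5 + 9)²) - 189)² = (81*(2 + 8*9*14²) - 189)² = (81*(2 + 8*9*196) - 189)² = (81*(2 + 14112) - 189)² = (81*14114 - 189)² = (1143234 - 189)² = 1143045² = 1306551872025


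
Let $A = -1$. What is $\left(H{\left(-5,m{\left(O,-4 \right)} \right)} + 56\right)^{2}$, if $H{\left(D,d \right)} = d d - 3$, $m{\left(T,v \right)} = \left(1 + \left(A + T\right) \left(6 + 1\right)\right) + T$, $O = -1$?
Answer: $62001$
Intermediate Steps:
$m{\left(T,v \right)} = -6 + 8 T$ ($m{\left(T,v \right)} = \left(1 + \left(-1 + T\right) \left(6 + 1\right)\right) + T = \left(1 + \left(-1 + T\right) 7\right) + T = \left(1 + \left(-7 + 7 T\right)\right) + T = \left(-6 + 7 T\right) + T = -6 + 8 T$)
$H{\left(D,d \right)} = -3 + d^{2}$ ($H{\left(D,d \right)} = d^{2} - 3 = -3 + d^{2}$)
$\left(H{\left(-5,m{\left(O,-4 \right)} \right)} + 56\right)^{2} = \left(\left(-3 + \left(-6 + 8 \left(-1\right)\right)^{2}\right) + 56\right)^{2} = \left(\left(-3 + \left(-6 - 8\right)^{2}\right) + 56\right)^{2} = \left(\left(-3 + \left(-14\right)^{2}\right) + 56\right)^{2} = \left(\left(-3 + 196\right) + 56\right)^{2} = \left(193 + 56\right)^{2} = 249^{2} = 62001$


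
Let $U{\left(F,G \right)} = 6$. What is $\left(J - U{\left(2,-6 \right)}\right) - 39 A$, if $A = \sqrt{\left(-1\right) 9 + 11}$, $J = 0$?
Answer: $-6 - 39 \sqrt{2} \approx -61.154$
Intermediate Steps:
$A = \sqrt{2}$ ($A = \sqrt{-9 + 11} = \sqrt{2} \approx 1.4142$)
$\left(J - U{\left(2,-6 \right)}\right) - 39 A = \left(0 - 6\right) - 39 \sqrt{2} = -6 - 39 \sqrt{2}$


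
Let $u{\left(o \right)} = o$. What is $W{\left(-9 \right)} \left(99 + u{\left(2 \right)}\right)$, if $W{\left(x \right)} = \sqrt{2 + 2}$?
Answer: $202$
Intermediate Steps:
$W{\left(x \right)} = 2$ ($W{\left(x \right)} = \sqrt{4} = 2$)
$W{\left(-9 \right)} \left(99 + u{\left(2 \right)}\right) = 2 \left(99 + 2\right) = 2 \cdot 101 = 202$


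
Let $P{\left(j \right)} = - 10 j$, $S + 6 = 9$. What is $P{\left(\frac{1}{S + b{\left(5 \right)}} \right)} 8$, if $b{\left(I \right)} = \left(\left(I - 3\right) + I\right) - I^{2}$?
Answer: $\frac{16}{3} \approx 5.3333$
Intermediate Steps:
$S = 3$ ($S = -6 + 9 = 3$)
$b{\left(I \right)} = -3 - I^{2} + 2 I$ ($b{\left(I \right)} = \left(\left(I - 3\right) + I\right) - I^{2} = \left(\left(-3 + I\right) + I\right) - I^{2} = \left(-3 + 2 I\right) - I^{2} = -3 - I^{2} + 2 I$)
$P{\left(\frac{1}{S + b{\left(5 \right)}} \right)} 8 = - \frac{10}{3 - 18} \cdot 8 = - \frac{10}{-15} \cdot 8 = \left(-10\right) \left(- \frac{1}{15}\right) 8 = \frac{2}{3} \cdot 8 = \frac{16}{3}$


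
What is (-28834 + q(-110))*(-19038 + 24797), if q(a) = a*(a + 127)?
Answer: -176824336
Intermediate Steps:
q(a) = a*(127 + a)
(-28834 + q(-110))*(-19038 + 24797) = (-28834 - 110*(127 - 110))*(-19038 + 24797) = (-28834 - 110*17)*5759 = (-28834 - 1870)*5759 = -30704*5759 = -176824336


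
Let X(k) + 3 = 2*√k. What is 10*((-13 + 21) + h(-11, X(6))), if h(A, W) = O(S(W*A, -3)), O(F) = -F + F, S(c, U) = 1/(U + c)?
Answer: 80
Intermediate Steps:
O(F) = 0
X(k) = -3 + 2*√k
h(A, W) = 0
10*((-13 + 21) + h(-11, X(6))) = 10*((-13 + 21) + 0) = 10*(8 + 0) = 10*8 = 80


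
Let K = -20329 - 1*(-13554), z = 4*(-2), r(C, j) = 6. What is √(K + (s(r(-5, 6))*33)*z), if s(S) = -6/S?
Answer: I*√6511 ≈ 80.691*I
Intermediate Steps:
z = -8
K = -6775 (K = -20329 + 13554 = -6775)
√(K + (s(r(-5, 6))*33)*z) = √(-6775 + (-6/6*33)*(-8)) = √(-6775 + (-6*⅙*33)*(-8)) = √(-6775 - 1*33*(-8)) = √(-6775 - 33*(-8)) = √(-6775 + 264) = √(-6511) = I*√6511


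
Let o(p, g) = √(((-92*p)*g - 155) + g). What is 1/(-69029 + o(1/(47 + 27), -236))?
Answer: -2554073/176305108728 - I*√133607/176305108728 ≈ -1.4487e-5 - 2.0732e-9*I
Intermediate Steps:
o(p, g) = √(-155 + g - 92*g*p) (o(p, g) = √((-92*g*p - 155) + g) = √((-155 - 92*g*p) + g) = √(-155 + g - 92*g*p))
1/(-69029 + o(1/(47 + 27), -236)) = 1/(-69029 + √(-155 - 236 - 92*(-236)/(47 + 27))) = 1/(-69029 + √(-155 - 236 - 92*(-236)/74)) = 1/(-69029 + √(-155 - 236 - 92*(-236)*1/74)) = 1/(-69029 + √(-155 - 236 + 10856/37)) = 1/(-69029 + √(-3611/37)) = 1/(-69029 + I*√133607/37)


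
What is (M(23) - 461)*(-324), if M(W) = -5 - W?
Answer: 158436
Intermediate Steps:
(M(23) - 461)*(-324) = ((-5 - 1*23) - 461)*(-324) = ((-5 - 23) - 461)*(-324) = (-28 - 461)*(-324) = -489*(-324) = 158436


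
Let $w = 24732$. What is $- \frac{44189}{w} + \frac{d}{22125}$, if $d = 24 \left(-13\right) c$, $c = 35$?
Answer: $- \frac{83183671}{36479700} \approx -2.2803$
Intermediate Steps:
$d = -10920$ ($d = 24 \left(-13\right) 35 = \left(-312\right) 35 = -10920$)
$- \frac{44189}{w} + \frac{d}{22125} = - \frac{44189}{24732} - \frac{10920}{22125} = \left(-44189\right) \frac{1}{24732} - \frac{728}{1475} = - \frac{44189}{24732} - \frac{728}{1475} = - \frac{83183671}{36479700}$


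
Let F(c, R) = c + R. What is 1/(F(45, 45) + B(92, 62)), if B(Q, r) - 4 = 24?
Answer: 1/118 ≈ 0.0084746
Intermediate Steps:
F(c, R) = R + c
B(Q, r) = 28 (B(Q, r) = 4 + 24 = 28)
1/(F(45, 45) + B(92, 62)) = 1/((45 + 45) + 28) = 1/(90 + 28) = 1/118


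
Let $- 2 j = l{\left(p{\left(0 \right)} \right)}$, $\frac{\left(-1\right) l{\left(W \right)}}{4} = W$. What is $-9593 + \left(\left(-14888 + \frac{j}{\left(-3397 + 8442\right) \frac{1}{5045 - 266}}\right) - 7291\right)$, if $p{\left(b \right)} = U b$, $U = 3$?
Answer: $-31772$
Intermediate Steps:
$p{\left(b \right)} = 3 b$
$l{\left(W \right)} = - 4 W$
$j = 0$ ($j = - \frac{\left(-4\right) 3 \cdot 0}{2} = - \frac{\left(-4\right) 0}{2} = \left(- \frac{1}{2}\right) 0 = 0$)
$-9593 + \left(\left(-14888 + \frac{j}{\left(-3397 + 8442\right) \frac{1}{5045 - 266}}\right) - 7291\right) = -9593 - 22179 = -31772$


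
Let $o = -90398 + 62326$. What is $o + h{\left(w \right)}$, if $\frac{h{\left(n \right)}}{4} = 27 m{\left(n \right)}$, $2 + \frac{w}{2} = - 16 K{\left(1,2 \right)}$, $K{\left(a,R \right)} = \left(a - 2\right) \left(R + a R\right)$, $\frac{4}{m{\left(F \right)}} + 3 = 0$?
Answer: $-28216$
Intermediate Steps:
$o = -28072$
$m{\left(F \right)} = - \frac{4}{3}$ ($m{\left(F \right)} = \frac{4}{-3 + 0} = \frac{4}{-3} = 4 \left(- \frac{1}{3}\right) = - \frac{4}{3}$)
$K{\left(a,R \right)} = \left(-2 + a\right) \left(R + R a\right)$
$w = 124$ ($w = -4 + 2 \left(- 16 \cdot 2 \left(-2 + 1^{2} - 1\right)\right) = -4 + 2 \left(- 16 \cdot 2 \left(-2 + 1 - 1\right)\right) = -4 + 2 \left(- 16 \cdot 2 \left(-2\right)\right) = -4 + 2 \left(\left(-16\right) \left(-4\right)\right) = -4 + 2 \cdot 64 = -4 + 128 = 124$)
$h{\left(n \right)} = -144$ ($h{\left(n \right)} = 4 \cdot 27 \left(- \frac{4}{3}\right) = 4 \left(-36\right) = -144$)
$o + h{\left(w \right)} = -28072 - 144 = -28216$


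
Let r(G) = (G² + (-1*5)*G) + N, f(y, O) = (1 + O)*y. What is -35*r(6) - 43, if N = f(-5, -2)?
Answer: -428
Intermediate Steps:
f(y, O) = y*(1 + O)
N = 5 (N = -5*(1 - 2) = -5*(-1) = 5)
r(G) = 5 + G² - 5*G (r(G) = (G² + (-1*5)*G) + 5 = (G² - 5*G) + 5 = 5 + G² - 5*G)
-35*r(6) - 43 = -35*(5 + 6² - 5*6) - 43 = -35*(5 + 36 - 30) - 43 = -35*11 - 43 = -385 - 43 = -428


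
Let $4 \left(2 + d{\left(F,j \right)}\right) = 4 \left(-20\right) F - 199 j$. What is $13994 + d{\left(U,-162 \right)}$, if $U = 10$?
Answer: $\frac{43703}{2} \approx 21852.0$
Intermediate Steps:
$d{\left(F,j \right)} = -2 - 20 F - \frac{199 j}{4}$ ($d{\left(F,j \right)} = -2 + \frac{4 \left(-20\right) F - 199 j}{4} = -2 + \frac{- 80 F - 199 j}{4} = -2 + \frac{- 199 j - 80 F}{4} = -2 - \left(20 F + \frac{199 j}{4}\right) = -2 - 20 F - \frac{199 j}{4}$)
$13994 + d{\left(U,-162 \right)} = 13994 - - \frac{15715}{2} = 13994 + \frac{15715}{2} = \frac{43703}{2}$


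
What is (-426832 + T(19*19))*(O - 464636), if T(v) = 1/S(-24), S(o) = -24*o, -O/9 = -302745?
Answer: -555649786070939/576 ≈ -9.6467e+11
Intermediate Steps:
O = 2724705 (O = -9*(-302745) = 2724705)
T(v) = 1/576 (T(v) = 1/(-24*(-24)) = 1/576)
(-426832 + T(19*19))*(O - 464636) = (-426832 + 1/576)*(2724705 - 464636) = -245855231/576*2260069 = -555649786070939/576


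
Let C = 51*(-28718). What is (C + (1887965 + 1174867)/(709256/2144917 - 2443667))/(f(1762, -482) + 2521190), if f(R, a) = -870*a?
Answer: -1279457737782205273/2568779464703692165 ≈ -0.49808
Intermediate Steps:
C = -1464618
(C + (1887965 + 1174867)/(709256/2144917 - 2443667))/(f(1762, -482) + 2521190) = (-1464618 + (1887965 + 1174867)/(709256/2144917 - 2443667))/(-870*(-482) + 2521190) = (-1464618 + 3062832/(709256*(1/2144917) - 2443667))/(419340 + 2521190) = (-1464618 + 3062832/(709256/2144917 - 2443667))/2940530 = (-1464618 + 3062832/(-5241462181383/2144917))*(1/2940530) = (-1464618 + 3062832*(-2144917/5241462181383))*(1/2940530) = (-1464618 - 2189840141648/1747154060461)*(1/2940530) = -2558915475564410546/1747154060461*1/2940530 = -1279457737782205273/2568779464703692165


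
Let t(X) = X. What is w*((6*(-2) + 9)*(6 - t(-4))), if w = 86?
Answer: -2580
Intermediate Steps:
w*((6*(-2) + 9)*(6 - t(-4))) = 86*((6*(-2) + 9)*(6 - 1*(-4))) = 86*((-12 + 9)*(6 + 4)) = 86*(-3*10) = 86*(-30) = -2580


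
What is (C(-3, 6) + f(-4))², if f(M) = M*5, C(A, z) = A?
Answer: 529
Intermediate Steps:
f(M) = 5*M
(C(-3, 6) + f(-4))² = (-3 + 5*(-4))² = (-3 - 20)² = (-23)² = 529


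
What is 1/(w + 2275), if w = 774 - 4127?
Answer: -1/1078 ≈ -0.00092764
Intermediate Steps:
w = -3353
1/(w + 2275) = 1/(-3353 + 2275) = 1/(-1078) = -1/1078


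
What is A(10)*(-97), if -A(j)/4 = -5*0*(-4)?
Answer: 0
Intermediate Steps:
A(j) = 0 (A(j) = -4*(-5*0)*(-4) = -0*(-4) = -4*0 = 0)
A(10)*(-97) = 0*(-97) = 0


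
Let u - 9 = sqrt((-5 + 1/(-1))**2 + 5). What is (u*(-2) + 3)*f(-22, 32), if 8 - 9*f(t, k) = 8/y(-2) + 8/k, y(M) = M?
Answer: -235/12 - 47*sqrt(41)/18 ≈ -36.303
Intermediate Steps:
u = 9 + sqrt(41) (u = 9 + sqrt((-5 + 1/(-1))**2 + 5) = 9 + sqrt((-5 - 1)**2 + 5) = 9 + sqrt((-6)**2 + 5) = 9 + sqrt(36 + 5) = 9 + sqrt(41) ≈ 15.403)
f(t, k) = 4/3 - 8/(9*k) (f(t, k) = 8/9 - (8/(-2) + 8/k)/9 = 8/9 - (8*(-1/2) + 8/k)/9 = 8/9 - (-4 + 8/k)/9 = 8/9 + (4/9 - 8/(9*k)) = 4/3 - 8/(9*k))
(u*(-2) + 3)*f(-22, 32) = ((9 + sqrt(41))*(-2) + 3)*((4/9)*(-2 + 3*32)/32) = ((-18 - 2*sqrt(41)) + 3)*((4/9)*(1/32)*(-2 + 96)) = (-15 - 2*sqrt(41))*((4/9)*(1/32)*94) = (-15 - 2*sqrt(41))*(47/36) = -235/12 - 47*sqrt(41)/18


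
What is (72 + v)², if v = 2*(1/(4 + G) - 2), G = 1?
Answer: 116964/25 ≈ 4678.6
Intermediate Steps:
v = -18/5 (v = 2*(1/(4 + 1) - 2) = 2*(1/5 - 2) = 2*(⅕ - 2) = 2*(-9/5) = -18/5 ≈ -3.6000)
(72 + v)² = (72 - 18/5)² = (342/5)² = 116964/25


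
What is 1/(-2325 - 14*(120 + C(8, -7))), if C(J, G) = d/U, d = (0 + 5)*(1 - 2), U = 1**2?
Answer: -1/3935 ≈ -0.00025413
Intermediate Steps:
U = 1
d = -5 (d = 5*(-1) = -5)
C(J, G) = -5 (C(J, G) = -5/1 = -5*1 = -5)
1/(-2325 - 14*(120 + C(8, -7))) = 1/(-2325 - 14*(120 - 5)) = 1/(-2325 - 14*115) = 1/(-2325 - 1610) = 1/(-3935) = -1/3935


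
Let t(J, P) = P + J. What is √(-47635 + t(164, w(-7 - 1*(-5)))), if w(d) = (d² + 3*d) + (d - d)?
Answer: I*√47473 ≈ 217.88*I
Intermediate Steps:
w(d) = d² + 3*d (w(d) = (d² + 3*d) + 0 = d² + 3*d)
t(J, P) = J + P
√(-47635 + t(164, w(-7 - 1*(-5)))) = √(-47635 + (164 + (-7 - 1*(-5))*(3 + (-7 - 1*(-5))))) = √(-47635 + (164 + (-7 + 5)*(3 + (-7 + 5)))) = √(-47635 + (164 - 2*(3 - 2))) = √(-47635 + (164 - 2*1)) = √(-47635 + (164 - 2)) = √(-47635 + 162) = √(-47473) = I*√47473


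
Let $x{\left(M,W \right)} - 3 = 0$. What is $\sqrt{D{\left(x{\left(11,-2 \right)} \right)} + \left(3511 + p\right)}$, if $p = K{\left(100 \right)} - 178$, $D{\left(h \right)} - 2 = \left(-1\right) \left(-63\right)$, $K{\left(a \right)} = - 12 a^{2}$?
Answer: $i \sqrt{116602} \approx 341.47 i$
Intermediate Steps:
$x{\left(M,W \right)} = 3$ ($x{\left(M,W \right)} = 3 + 0 = 3$)
$D{\left(h \right)} = 65$ ($D{\left(h \right)} = 2 - -63 = 2 + 63 = 65$)
$p = -120178$ ($p = - 12 \cdot 100^{2} - 178 = \left(-12\right) 10000 - 178 = -120000 - 178 = -120178$)
$\sqrt{D{\left(x{\left(11,-2 \right)} \right)} + \left(3511 + p\right)} = \sqrt{65 + \left(3511 - 120178\right)} = \sqrt{65 - 116667} = \sqrt{-116602} = i \sqrt{116602}$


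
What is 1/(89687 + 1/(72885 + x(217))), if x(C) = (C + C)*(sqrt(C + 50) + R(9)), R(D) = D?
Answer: 262180510665957/23514183463541262668 + 217*sqrt(267)/23514183463541262668 ≈ 1.1150e-5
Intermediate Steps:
x(C) = 2*C*(9 + sqrt(50 + C)) (x(C) = (C + C)*(sqrt(C + 50) + 9) = (2*C)*(sqrt(50 + C) + 9) = (2*C)*(9 + sqrt(50 + C)) = 2*C*(9 + sqrt(50 + C)))
1/(89687 + 1/(72885 + x(217))) = 1/(89687 + 1/(72885 + 2*217*(9 + sqrt(50 + 217)))) = 1/(89687 + 1/(72885 + 2*217*(9 + sqrt(267)))) = 1/(89687 + 1/(72885 + (3906 + 434*sqrt(267)))) = 1/(89687 + 1/(76791 + 434*sqrt(267)))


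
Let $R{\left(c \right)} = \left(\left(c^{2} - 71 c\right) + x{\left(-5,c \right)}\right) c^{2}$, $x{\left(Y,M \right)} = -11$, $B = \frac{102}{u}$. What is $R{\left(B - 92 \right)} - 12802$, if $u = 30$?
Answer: $\frac{69314799261}{625} \approx 1.109 \cdot 10^{8}$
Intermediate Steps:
$B = \frac{17}{5}$ ($B = \frac{102}{30} = 102 \cdot \frac{1}{30} = \frac{17}{5} \approx 3.4$)
$R{\left(c \right)} = c^{2} \left(-11 + c^{2} - 71 c\right)$ ($R{\left(c \right)} = \left(\left(c^{2} - 71 c\right) - 11\right) c^{2} = \left(-11 + c^{2} - 71 c\right) c^{2} = c^{2} \left(-11 + c^{2} - 71 c\right)$)
$R{\left(B - 92 \right)} - 12802 = \left(\frac{17}{5} - 92\right)^{2} \left(-11 + \left(\frac{17}{5} - 92\right)^{2} - 71 \left(\frac{17}{5} - 92\right)\right) - 12802 = \left(- \frac{443}{5}\right)^{2} \left(-11 + \left(- \frac{443}{5}\right)^{2} - - \frac{31453}{5}\right) - 12802 = \frac{196249 \left(-11 + \frac{196249}{25} + \frac{31453}{5}\right)}{25} - 12802 = \frac{196249}{25} \cdot \frac{353239}{25} - 12802 = \frac{69322800511}{625} - 12802 = \frac{69314799261}{625}$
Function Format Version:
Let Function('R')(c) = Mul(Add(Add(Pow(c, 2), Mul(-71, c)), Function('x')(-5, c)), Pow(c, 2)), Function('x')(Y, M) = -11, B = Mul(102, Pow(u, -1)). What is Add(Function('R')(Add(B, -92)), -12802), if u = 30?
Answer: Rational(69314799261, 625) ≈ 1.1090e+8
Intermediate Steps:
B = Rational(17, 5) (B = Mul(102, Pow(30, -1)) = Mul(102, Rational(1, 30)) = Rational(17, 5) ≈ 3.4000)
Function('R')(c) = Mul(Pow(c, 2), Add(-11, Pow(c, 2), Mul(-71, c))) (Function('R')(c) = Mul(Add(Add(Pow(c, 2), Mul(-71, c)), -11), Pow(c, 2)) = Mul(Add(-11, Pow(c, 2), Mul(-71, c)), Pow(c, 2)) = Mul(Pow(c, 2), Add(-11, Pow(c, 2), Mul(-71, c))))
Add(Function('R')(Add(B, -92)), -12802) = Add(Mul(Pow(Add(Rational(17, 5), -92), 2), Add(-11, Pow(Add(Rational(17, 5), -92), 2), Mul(-71, Add(Rational(17, 5), -92)))), -12802) = Add(Mul(Pow(Rational(-443, 5), 2), Add(-11, Pow(Rational(-443, 5), 2), Mul(-71, Rational(-443, 5)))), -12802) = Add(Mul(Rational(196249, 25), Add(-11, Rational(196249, 25), Rational(31453, 5))), -12802) = Add(Mul(Rational(196249, 25), Rational(353239, 25)), -12802) = Add(Rational(69322800511, 625), -12802) = Rational(69314799261, 625)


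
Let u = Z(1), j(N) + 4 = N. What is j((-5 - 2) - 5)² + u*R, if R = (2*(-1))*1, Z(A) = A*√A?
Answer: 254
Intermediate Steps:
j(N) = -4 + N
Z(A) = A^(3/2)
R = -2 (R = -2*1 = -2)
u = 1 (u = 1^(3/2) = 1)
j((-5 - 2) - 5)² + u*R = (-4 + ((-5 - 2) - 5))² + 1*(-2) = (-4 + (-7 - 5))² - 2 = (-4 - 12)² - 2 = (-16)² - 2 = 256 - 2 = 254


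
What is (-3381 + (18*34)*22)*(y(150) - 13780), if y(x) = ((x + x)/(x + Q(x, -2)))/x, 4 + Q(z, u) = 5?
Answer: -20980484574/151 ≈ -1.3894e+8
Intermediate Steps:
Q(z, u) = 1 (Q(z, u) = -4 + 5 = 1)
y(x) = 2/(1 + x) (y(x) = ((x + x)/(x + 1))/x = ((2*x)/(1 + x))/x = (2*x/(1 + x))/x = 2/(1 + x))
(-3381 + (18*34)*22)*(y(150) - 13780) = (-3381 + (18*34)*22)*(2/(1 + 150) - 13780) = (-3381 + 612*22)*(2/151 - 13780) = (-3381 + 13464)*(2*(1/151) - 13780) = 10083*(2/151 - 13780) = 10083*(-2080778/151) = -20980484574/151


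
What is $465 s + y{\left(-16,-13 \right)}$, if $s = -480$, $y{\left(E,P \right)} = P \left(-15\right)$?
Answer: $-223005$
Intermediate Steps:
$y{\left(E,P \right)} = - 15 P$
$465 s + y{\left(-16,-13 \right)} = 465 \left(-480\right) - -195 = -223200 + 195 = -223005$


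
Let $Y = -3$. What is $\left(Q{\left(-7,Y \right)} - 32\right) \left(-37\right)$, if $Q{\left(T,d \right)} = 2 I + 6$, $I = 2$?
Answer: $814$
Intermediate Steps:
$Q{\left(T,d \right)} = 10$ ($Q{\left(T,d \right)} = 2 \cdot 2 + 6 = 4 + 6 = 10$)
$\left(Q{\left(-7,Y \right)} - 32\right) \left(-37\right) = \left(10 - 32\right) \left(-37\right) = \left(-22\right) \left(-37\right) = 814$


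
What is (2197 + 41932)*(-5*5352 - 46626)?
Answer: -3238450794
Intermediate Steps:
(2197 + 41932)*(-5*5352 - 46626) = 44129*(-26760 - 46626) = 44129*(-73386) = -3238450794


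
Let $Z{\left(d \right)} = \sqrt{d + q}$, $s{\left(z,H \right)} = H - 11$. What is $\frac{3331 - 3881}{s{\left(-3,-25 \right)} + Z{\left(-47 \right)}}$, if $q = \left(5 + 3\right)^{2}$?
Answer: $\frac{19800}{1279} + \frac{550 \sqrt{17}}{1279} \approx 17.254$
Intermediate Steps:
$q = 64$ ($q = 8^{2} = 64$)
$s{\left(z,H \right)} = -11 + H$
$Z{\left(d \right)} = \sqrt{64 + d}$ ($Z{\left(d \right)} = \sqrt{d + 64} = \sqrt{64 + d}$)
$\frac{3331 - 3881}{s{\left(-3,-25 \right)} + Z{\left(-47 \right)}} = \frac{3331 - 3881}{\left(-11 - 25\right) + \sqrt{64 - 47}} = - \frac{550}{-36 + \sqrt{17}}$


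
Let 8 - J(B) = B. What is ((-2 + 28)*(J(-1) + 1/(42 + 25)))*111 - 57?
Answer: 1739325/67 ≈ 25960.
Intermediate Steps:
J(B) = 8 - B
((-2 + 28)*(J(-1) + 1/(42 + 25)))*111 - 57 = ((-2 + 28)*((8 - 1*(-1)) + 1/(42 + 25)))*111 - 57 = (26*((8 + 1) + 1/67))*111 - 57 = (26*(9 + 1/67))*111 - 57 = (26*(604/67))*111 - 57 = (15704/67)*111 - 57 = 1743144/67 - 57 = 1739325/67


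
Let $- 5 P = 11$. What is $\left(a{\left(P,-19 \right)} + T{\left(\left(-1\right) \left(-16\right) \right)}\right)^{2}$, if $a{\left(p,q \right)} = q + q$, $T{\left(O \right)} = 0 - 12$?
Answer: $2500$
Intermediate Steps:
$P = - \frac{11}{5}$ ($P = \left(- \frac{1}{5}\right) 11 = - \frac{11}{5} \approx -2.2$)
$T{\left(O \right)} = -12$ ($T{\left(O \right)} = 0 - 12 = -12$)
$a{\left(p,q \right)} = 2 q$
$\left(a{\left(P,-19 \right)} + T{\left(\left(-1\right) \left(-16\right) \right)}\right)^{2} = \left(2 \left(-19\right) - 12\right)^{2} = \left(-38 - 12\right)^{2} = \left(-50\right)^{2} = 2500$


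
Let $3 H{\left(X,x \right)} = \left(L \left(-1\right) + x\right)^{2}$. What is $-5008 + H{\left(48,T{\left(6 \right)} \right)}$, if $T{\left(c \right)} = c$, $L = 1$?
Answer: $- \frac{14999}{3} \approx -4999.7$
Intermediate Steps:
$H{\left(X,x \right)} = \frac{\left(-1 + x\right)^{2}}{3}$ ($H{\left(X,x \right)} = \frac{\left(1 \left(-1\right) + x\right)^{2}}{3} = \frac{\left(-1 + x\right)^{2}}{3}$)
$-5008 + H{\left(48,T{\left(6 \right)} \right)} = -5008 + \frac{\left(-1 + 6\right)^{2}}{3} = -5008 + \frac{5^{2}}{3} = -5008 + \frac{1}{3} \cdot 25 = -5008 + \frac{25}{3} = - \frac{14999}{3}$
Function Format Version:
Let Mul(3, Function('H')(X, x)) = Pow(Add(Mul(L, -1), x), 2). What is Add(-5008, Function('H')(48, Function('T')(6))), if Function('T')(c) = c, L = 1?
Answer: Rational(-14999, 3) ≈ -4999.7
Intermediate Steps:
Function('H')(X, x) = Mul(Rational(1, 3), Pow(Add(-1, x), 2)) (Function('H')(X, x) = Mul(Rational(1, 3), Pow(Add(Mul(1, -1), x), 2)) = Mul(Rational(1, 3), Pow(Add(-1, x), 2)))
Add(-5008, Function('H')(48, Function('T')(6))) = Add(-5008, Mul(Rational(1, 3), Pow(Add(-1, 6), 2))) = Add(-5008, Mul(Rational(1, 3), Pow(5, 2))) = Add(-5008, Mul(Rational(1, 3), 25)) = Add(-5008, Rational(25, 3)) = Rational(-14999, 3)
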